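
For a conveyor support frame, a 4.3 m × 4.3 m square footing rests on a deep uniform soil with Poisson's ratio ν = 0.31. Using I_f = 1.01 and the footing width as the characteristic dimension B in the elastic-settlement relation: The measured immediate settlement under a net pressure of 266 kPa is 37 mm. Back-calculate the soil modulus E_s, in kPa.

S_e = q·B·(1−ν²)/E_s · I_f  ⇒  E_s = q·B·(1−ν²)·I_f / S_e.
E_s = 266 × 4.3 × 0.9039 × 1.01 / 0.037 = 28220 kPa

E_s ≈ 28200 kPa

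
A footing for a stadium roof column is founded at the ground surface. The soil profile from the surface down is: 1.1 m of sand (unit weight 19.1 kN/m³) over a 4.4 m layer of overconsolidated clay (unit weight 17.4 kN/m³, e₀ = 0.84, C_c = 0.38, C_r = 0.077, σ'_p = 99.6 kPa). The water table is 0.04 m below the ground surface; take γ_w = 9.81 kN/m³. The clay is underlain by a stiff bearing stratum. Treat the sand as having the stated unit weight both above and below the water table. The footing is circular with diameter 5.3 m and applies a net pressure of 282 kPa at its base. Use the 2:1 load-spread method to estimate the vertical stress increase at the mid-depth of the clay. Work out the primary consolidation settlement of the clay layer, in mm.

S_c ≈ 222 mm

Mid-depth of clay below the ground surface: z = 1.1 + 4.4/2 = 3.3 m.
Total vertical stress at mid-clay: σ_v = 19.1×1.1 + 17.4×2.2 = 59.29 kPa.
Pore pressure: u = 9.81×(3.3 − 0.04) = 31.981 kPa.
Initial effective stress: σ'_0 = σ_v − u = 59.29 − 31.981 = 27.309 kPa.
Stress increase at mid-clay by the 2:1 spreading method:
Δσ ≈ qD²/(D+z)² = 282×5.3²/(5.3+3.3)² = 107.1 kPa
Final effective stress: σ'_f = 27.309 + 107.1 = 134.41 kPa.
σ'_f = 134.41 > σ'_p = 99.6 kPa, so the stress path crosses the preconsolidation pressure — recompression up to σ'_p, then virgin compression beyond:
S_c = H/(1+e₀)·[C_r·log₁₀(σ'_p/σ'_0) + C_c·log₁₀(σ'_f/σ'_p)]
    = 4.4/1.84 × [0.077×log₁₀(99.6/27.309) + 0.38×log₁₀(134.41/99.6)]
    = 2.3913 × [0.04327 + 0.049465] = 0.2218 m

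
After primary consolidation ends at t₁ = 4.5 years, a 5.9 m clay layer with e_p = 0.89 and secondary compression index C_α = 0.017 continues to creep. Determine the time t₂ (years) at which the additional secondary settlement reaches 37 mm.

S_s = C_α·H/(1+e_p)·log₁₀(t₂/t₁) ⇒ log₁₀(t₂/t₁) = S_s·(1+e_p)/(C_α·H).
log₁₀(t₂/t₁) = 0.037 × (1+0.89) / (0.017×5.9) = 0.6972
t₂ = t₁ × 10^0.6972 = 4.5 × 4.98 = 22.41 years

t₂ ≈ 22.4 years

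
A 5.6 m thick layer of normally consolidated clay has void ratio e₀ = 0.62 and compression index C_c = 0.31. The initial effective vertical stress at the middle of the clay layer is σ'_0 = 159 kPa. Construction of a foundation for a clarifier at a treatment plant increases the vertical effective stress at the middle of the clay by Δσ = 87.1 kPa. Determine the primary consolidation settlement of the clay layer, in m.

S_c ≈ 0.203 m

Final effective stress: σ'_f = σ'_0 + Δσ = 159 + 87.1 = 246.1 kPa.
Normally consolidated clay, so the full stress increment lies on the virgin compression line:
S_c = C_c·H/(1+e₀)·log₁₀(σ'_f/σ'_0) = 0.31×5.6/(1+0.62)×log₁₀(246.1/159)
    = 1.0716 × 0.18971 = 0.2033 m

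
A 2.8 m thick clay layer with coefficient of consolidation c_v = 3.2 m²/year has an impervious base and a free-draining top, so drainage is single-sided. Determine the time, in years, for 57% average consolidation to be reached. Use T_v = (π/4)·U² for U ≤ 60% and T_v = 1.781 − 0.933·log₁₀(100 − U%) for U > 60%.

t ≈ 0.625 years

Drainage path length: H_d = H = 2.8 m (single drainage).
U ≤ 60%: T_v = (π/4)·U² = (π/4)×0.57² = 0.25518.
t = T_v·H_d²/c_v = 0.25518×2.8²/3.2 = 0.6252 years.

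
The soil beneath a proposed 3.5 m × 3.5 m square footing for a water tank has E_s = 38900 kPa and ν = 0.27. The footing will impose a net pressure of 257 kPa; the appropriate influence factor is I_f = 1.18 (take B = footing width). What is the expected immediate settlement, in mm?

Immediate (elastic) settlement: S_e = q·B·(1−ν²)/E_s · I_f.
S_e = 257 × 3.5 × (1 − 0.27²) / 38900 × 1.18
    = 257 × 3.5 × 0.9271 / 38900 × 1.18
    = 0.0253 m = 25.3 mm

S_e ≈ 25.3 mm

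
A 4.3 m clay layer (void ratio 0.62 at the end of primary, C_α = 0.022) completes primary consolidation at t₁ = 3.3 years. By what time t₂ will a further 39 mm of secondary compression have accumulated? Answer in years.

t₂ ≈ 15.4 years

S_s = C_α·H/(1+e_p)·log₁₀(t₂/t₁) ⇒ log₁₀(t₂/t₁) = S_s·(1+e_p)/(C_α·H).
log₁₀(t₂/t₁) = 0.039 × (1+0.62) / (0.022×4.3) = 0.6679
t₂ = t₁ × 10^0.6679 = 3.3 × 4.654 = 15.36 years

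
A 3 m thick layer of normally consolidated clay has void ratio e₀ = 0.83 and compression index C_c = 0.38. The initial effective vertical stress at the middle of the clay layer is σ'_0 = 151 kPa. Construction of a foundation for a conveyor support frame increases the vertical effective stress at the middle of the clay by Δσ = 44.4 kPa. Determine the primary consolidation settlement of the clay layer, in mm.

Final effective stress: σ'_f = σ'_0 + Δσ = 151 + 44.4 = 195.4 kPa.
Normally consolidated clay, so the full stress increment lies on the virgin compression line:
S_c = C_c·H/(1+e₀)·log₁₀(σ'_f/σ'_0) = 0.38×3/(1+0.83)×log₁₀(195.4/151)
    = 0.62295 × 0.11195 = 0.06974 m

S_c ≈ 69.7 mm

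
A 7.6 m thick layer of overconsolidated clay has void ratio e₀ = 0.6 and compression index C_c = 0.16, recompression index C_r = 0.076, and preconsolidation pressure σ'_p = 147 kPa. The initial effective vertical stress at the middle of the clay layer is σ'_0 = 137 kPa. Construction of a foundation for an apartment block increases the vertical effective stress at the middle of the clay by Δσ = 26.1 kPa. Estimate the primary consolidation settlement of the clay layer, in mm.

S_c ≈ 45.3 mm

Final effective stress: σ'_f = 137 + 26.1 = 163.1 kPa.
σ'_f = 163.1 > σ'_p = 147 kPa, so the stress path crosses the preconsolidation pressure — recompression up to σ'_p, then virgin compression beyond:
S_c = H/(1+e₀)·[C_r·log₁₀(σ'_p/σ'_0) + C_c·log₁₀(σ'_f/σ'_p)]
    = 7.6/1.6 × [0.076×log₁₀(147/137) + 0.16×log₁₀(163.1/147)]
    = 4.75 × [0.0023254 + 0.0072219] = 0.04535 m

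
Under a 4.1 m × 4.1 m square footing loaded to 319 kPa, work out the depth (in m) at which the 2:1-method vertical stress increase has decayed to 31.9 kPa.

2:1 spreading — at depth z the loaded area has grown by z in each plan dimension:
qB²/(B+z)² = Δσ_z ⇒ z = B(√(q/Δσ_z) − 1) = 4.1×(√(319/31.9) − 1) = 8.865 m

z ≈ 8.87 m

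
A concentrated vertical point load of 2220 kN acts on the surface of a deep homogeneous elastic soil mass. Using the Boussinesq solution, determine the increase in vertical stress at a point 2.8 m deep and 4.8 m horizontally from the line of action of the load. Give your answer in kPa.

Δσ_z ≈ 4.39 kPa

Boussinesq vertical stress below a point load on an elastic half-space:
Δσ_z = 3P/(2πz²) · [1 + (r/z)²]^(−5/2)
r/z = 4.8/2.8 = 1.7143; [1+(r/z)²]^(−5/2) = 0.032479.
Δσ_z = 3×2220/(2π×2.8²) × 0.032479 = 135.2 × 0.032479 = 4.391 kPa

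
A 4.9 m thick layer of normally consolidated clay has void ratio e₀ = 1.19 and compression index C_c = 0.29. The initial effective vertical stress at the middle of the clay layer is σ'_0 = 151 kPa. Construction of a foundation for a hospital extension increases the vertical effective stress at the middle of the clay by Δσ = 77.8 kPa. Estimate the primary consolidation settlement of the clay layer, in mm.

Final effective stress: σ'_f = σ'_0 + Δσ = 151 + 77.8 = 228.8 kPa.
Normally consolidated clay, so the full stress increment lies on the virgin compression line:
S_c = C_c·H/(1+e₀)·log₁₀(σ'_f/σ'_0) = 0.29×4.9/(1+1.19)×log₁₀(228.8/151)
    = 0.64886 × 0.18048 = 0.1171 m

S_c ≈ 117 mm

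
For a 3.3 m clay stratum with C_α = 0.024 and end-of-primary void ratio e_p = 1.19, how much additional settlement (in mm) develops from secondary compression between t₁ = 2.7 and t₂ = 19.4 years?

S_s ≈ 31 mm

Secondary compression: S_s = C_α·H/(1+e_p)·log₁₀(t₂/t₁)
S_s = 0.024×3.3/(1+1.19)×log₁₀(19.4/2.7)
    = 0.03616 × 0.8564 = 0.03097 m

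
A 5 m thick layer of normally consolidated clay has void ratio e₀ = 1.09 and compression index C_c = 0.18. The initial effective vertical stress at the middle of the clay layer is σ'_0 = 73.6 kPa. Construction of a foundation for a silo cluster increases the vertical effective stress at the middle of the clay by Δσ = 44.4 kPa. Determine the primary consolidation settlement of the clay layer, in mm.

Final effective stress: σ'_f = σ'_0 + Δσ = 73.6 + 44.4 = 118 kPa.
Normally consolidated clay, so the full stress increment lies on the virgin compression line:
S_c = C_c·H/(1+e₀)·log₁₀(σ'_f/σ'_0) = 0.18×5/(1+1.09)×log₁₀(118/73.6)
    = 0.43062 × 0.205 = 0.08828 m

S_c ≈ 88.3 mm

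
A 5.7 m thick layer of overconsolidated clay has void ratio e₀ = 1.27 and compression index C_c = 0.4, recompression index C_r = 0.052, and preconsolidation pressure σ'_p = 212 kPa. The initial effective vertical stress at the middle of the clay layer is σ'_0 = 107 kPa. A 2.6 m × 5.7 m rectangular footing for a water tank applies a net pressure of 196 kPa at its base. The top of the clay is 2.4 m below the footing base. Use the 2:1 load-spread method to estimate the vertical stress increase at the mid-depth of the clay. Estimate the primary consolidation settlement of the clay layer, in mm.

Mid-depth of clay below the footing base: z = 2.4 + 5.7/2 = 5.25 m.
Stress increase at mid-clay by the 2:1 spreading method:
Δσ = qBL/((B+z)(L+z)) = 196×2.6×5.7/((2.6+5.25)(5.7+5.25)) = 33.793 kPa
Final effective stress: σ'_f = 107 + 33.793 = 140.79 kPa.
σ'_f = 140.79 ≤ σ'_p = 212 kPa, so the clay remains overconsolidated and only the recompression index applies:
S_c = C_r·H/(1+e₀)·log₁₀(σ'_f/σ'_0) = 0.052×5.7/2.27×log₁₀(140.79/107)
    = 0.13057 × 0.11919 = 0.01556 m

S_c ≈ 15.6 mm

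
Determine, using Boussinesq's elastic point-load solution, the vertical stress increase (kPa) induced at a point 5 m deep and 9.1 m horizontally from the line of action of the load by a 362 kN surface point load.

Boussinesq vertical stress below a point load on an elastic half-space:
Δσ_z = 3P/(2πz²) · [1 + (r/z)²]^(−5/2)
r/z = 9.1/5 = 1.82; [1+(r/z)²]^(−5/2) = 0.025894.
Δσ_z = 3×362/(2π×5²) × 0.025894 = 6.9137 × 0.025894 = 0.179 kPa

Δσ_z ≈ 0.179 kPa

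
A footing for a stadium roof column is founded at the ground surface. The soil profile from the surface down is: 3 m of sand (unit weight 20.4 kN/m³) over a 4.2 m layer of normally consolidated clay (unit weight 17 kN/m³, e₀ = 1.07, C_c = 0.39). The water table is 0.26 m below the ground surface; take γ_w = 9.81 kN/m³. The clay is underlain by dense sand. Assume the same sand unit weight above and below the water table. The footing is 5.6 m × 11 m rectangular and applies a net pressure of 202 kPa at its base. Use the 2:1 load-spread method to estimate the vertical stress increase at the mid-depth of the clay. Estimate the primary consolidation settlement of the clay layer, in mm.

Mid-depth of clay below the ground surface: z = 3 + 4.2/2 = 5.1 m.
Total vertical stress at mid-clay: σ_v = 20.4×3 + 17×2.1 = 96.9 kPa.
Pore pressure: u = 9.81×(5.1 − 0.26) = 47.48 kPa.
Initial effective stress: σ'_0 = σ_v − u = 96.9 − 47.48 = 49.42 kPa.
Stress increase at mid-clay by the 2:1 spreading method:
Δσ = qBL/((B+z)(L+z)) = 202×5.6×11/((5.6+5.1)(11+5.1)) = 72.231 kPa
Final effective stress: σ'_f = σ'_0 + Δσ = 49.42 + 72.231 = 121.65 kPa.
Normally consolidated clay, so the full stress increment lies on the virgin compression line:
S_c = C_c·H/(1+e₀)·log₁₀(σ'_f/σ'_0) = 0.39×4.2/(1+1.07)×log₁₀(121.65/49.42)
    = 0.7913 × 0.39121 = 0.3096 m

S_c ≈ 310 mm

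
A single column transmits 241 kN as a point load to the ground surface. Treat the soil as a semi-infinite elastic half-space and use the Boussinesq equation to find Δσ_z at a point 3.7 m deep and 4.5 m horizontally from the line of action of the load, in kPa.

Boussinesq vertical stress below a point load on an elastic half-space:
Δσ_z = 3P/(2πz²) · [1 + (r/z)²]^(−5/2)
r/z = 4.5/3.7 = 1.2162; [1+(r/z)²]^(−5/2) = 0.10333.
Δσ_z = 3×241/(2π×3.7²) × 0.10333 = 8.4053 × 0.10333 = 0.8685 kPa

Δσ_z ≈ 0.869 kPa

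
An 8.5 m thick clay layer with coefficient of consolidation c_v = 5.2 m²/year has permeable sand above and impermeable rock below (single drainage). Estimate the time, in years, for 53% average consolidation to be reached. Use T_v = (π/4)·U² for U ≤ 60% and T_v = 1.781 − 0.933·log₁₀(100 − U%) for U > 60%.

t ≈ 3.07 years

Drainage path length: H_d = H = 8.5 m (single drainage).
U ≤ 60%: T_v = (π/4)·U² = (π/4)×0.53² = 0.22062.
t = T_v·H_d²/c_v = 0.22062×8.5²/5.2 = 3.065 years.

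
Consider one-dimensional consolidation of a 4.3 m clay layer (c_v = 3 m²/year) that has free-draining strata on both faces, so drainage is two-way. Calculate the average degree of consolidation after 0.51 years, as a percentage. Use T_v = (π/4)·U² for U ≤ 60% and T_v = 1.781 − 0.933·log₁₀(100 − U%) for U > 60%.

Drainage path length: H_d = H/2 = 2.15 m (double drainage).
T_v = c_v·t/H_d² = 3×0.51/2.15² = 0.33099.
T_v = 0.33099 corresponds to the U > 60% branch:
U = 1 − 10^((1.781 − T_v)/0.933)/100 = 0.6418

U ≈ 64.2 %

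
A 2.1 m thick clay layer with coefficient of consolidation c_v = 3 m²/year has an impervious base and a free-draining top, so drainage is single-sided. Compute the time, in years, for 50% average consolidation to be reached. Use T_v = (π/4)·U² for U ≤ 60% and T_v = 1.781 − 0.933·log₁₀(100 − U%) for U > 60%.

t ≈ 0.289 years

Drainage path length: H_d = H = 2.1 m (single drainage).
U ≤ 60%: T_v = (π/4)·U² = (π/4)×0.5² = 0.19635.
t = T_v·H_d²/c_v = 0.19635×2.1²/3 = 0.2886 years.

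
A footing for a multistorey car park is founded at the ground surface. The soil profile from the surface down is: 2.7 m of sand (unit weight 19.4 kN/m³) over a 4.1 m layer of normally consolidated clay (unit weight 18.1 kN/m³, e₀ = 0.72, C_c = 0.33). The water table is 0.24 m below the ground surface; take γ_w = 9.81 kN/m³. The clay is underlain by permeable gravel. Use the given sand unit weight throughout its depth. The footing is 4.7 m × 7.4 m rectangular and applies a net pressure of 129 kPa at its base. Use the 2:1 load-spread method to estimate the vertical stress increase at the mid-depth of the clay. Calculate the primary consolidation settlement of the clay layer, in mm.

Mid-depth of clay below the ground surface: z = 2.7 + 4.1/2 = 4.75 m.
Total vertical stress at mid-clay: σ_v = 19.4×2.7 + 18.1×2.05 = 89.485 kPa.
Pore pressure: u = 9.81×(4.75 − 0.24) = 44.243 kPa.
Initial effective stress: σ'_0 = σ_v − u = 89.485 − 44.243 = 45.242 kPa.
Stress increase at mid-clay by the 2:1 spreading method:
Δσ = qBL/((B+z)(L+z)) = 129×4.7×7.4/((4.7+4.75)(7.4+4.75)) = 39.076 kPa
Final effective stress: σ'_f = σ'_0 + Δσ = 45.242 + 39.076 = 84.318 kPa.
Normally consolidated clay, so the full stress increment lies on the virgin compression line:
S_c = C_c·H/(1+e₀)·log₁₀(σ'_f/σ'_0) = 0.33×4.1/(1+0.72)×log₁₀(84.318/45.242)
    = 0.78663 × 0.27038 = 0.2127 m

S_c ≈ 213 mm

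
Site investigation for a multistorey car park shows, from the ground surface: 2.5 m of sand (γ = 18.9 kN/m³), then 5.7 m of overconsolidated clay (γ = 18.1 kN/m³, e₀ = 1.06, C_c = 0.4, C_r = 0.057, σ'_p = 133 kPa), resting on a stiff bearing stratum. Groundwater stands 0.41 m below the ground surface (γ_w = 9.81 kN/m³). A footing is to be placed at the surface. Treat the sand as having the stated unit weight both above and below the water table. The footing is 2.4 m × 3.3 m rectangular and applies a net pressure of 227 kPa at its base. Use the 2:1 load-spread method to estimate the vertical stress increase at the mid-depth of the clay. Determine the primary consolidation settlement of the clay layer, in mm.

S_c ≈ 29.2 mm

Mid-depth of clay below the ground surface: z = 2.5 + 5.7/2 = 5.35 m.
Total vertical stress at mid-clay: σ_v = 18.9×2.5 + 18.1×2.85 = 98.835 kPa.
Pore pressure: u = 9.81×(5.35 − 0.41) = 48.461 kPa.
Initial effective stress: σ'_0 = σ_v − u = 98.835 − 48.461 = 50.374 kPa.
Stress increase at mid-clay by the 2:1 spreading method:
Δσ = qBL/((B+z)(L+z)) = 227×2.4×3.3/((2.4+5.35)(3.3+5.35)) = 26.818 kPa
Final effective stress: σ'_f = 50.374 + 26.818 = 77.192 kPa.
σ'_f = 77.192 ≤ σ'_p = 133 kPa, so the clay remains overconsolidated and only the recompression index applies:
S_c = C_r·H/(1+e₀)·log₁₀(σ'_f/σ'_0) = 0.057×5.7/2.06×log₁₀(77.192/50.374)
    = 0.15772 × 0.18537 = 0.02924 m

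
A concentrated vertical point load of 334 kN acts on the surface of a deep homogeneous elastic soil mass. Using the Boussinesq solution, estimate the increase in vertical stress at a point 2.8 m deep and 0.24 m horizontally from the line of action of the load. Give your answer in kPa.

Δσ_z ≈ 20 kPa

Boussinesq vertical stress below a point load on an elastic half-space:
Δσ_z = 3P/(2πz²) · [1 + (r/z)²]^(−5/2)
r/z = 0.24/2.8 = 0.085714; [1+(r/z)²]^(−5/2) = 0.98187.
Δσ_z = 3×334/(2π×2.8²) × 0.98187 = 20.341 × 0.98187 = 19.97 kPa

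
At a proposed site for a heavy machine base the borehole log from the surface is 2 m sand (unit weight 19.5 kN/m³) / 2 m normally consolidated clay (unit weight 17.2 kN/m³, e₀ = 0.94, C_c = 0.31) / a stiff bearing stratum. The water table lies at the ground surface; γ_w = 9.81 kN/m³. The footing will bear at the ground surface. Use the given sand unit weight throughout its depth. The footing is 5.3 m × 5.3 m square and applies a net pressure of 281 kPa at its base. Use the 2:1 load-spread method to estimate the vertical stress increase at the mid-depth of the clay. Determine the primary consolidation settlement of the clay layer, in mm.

S_c ≈ 231 mm

Mid-depth of clay below the ground surface: z = 2 + 2/2 = 3 m.
Total vertical stress at mid-clay: σ_v = 19.5×2 + 17.2×1 = 56.2 kPa.
Pore pressure: u = 9.81×(3 − 0) = 29.43 kPa.
Initial effective stress: σ'_0 = σ_v − u = 56.2 − 29.43 = 26.77 kPa.
Stress increase at mid-clay by the 2:1 spreading method:
Δσ = qBL/((B+z)(L+z)) = 281×5.3×5.3/((5.3+3)(5.3+3)) = 114.58 kPa
Final effective stress: σ'_f = σ'_0 + Δσ = 26.77 + 114.58 = 141.35 kPa.
Normally consolidated clay, so the full stress increment lies on the virgin compression line:
S_c = C_c·H/(1+e₀)·log₁₀(σ'_f/σ'_0) = 0.31×2/(1+0.94)×log₁₀(141.35/26.77)
    = 0.31959 × 0.72265 = 0.231 m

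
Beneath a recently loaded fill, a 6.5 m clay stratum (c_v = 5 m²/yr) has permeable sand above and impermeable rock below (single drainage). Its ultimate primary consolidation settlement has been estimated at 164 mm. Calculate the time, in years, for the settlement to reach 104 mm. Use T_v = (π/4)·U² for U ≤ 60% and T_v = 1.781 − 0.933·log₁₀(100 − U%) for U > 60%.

Drainage path length: H_d = H = 6.5 m (single drainage).
U = S(t)/S_ult = 104/164 = 0.6341.
U > 60%: T_v = 1.781 − 0.933·log₁₀(100 − 63.415) = 0.32243.
t = T_v·H_d²/c_v = 0.32243×6.5²/5 = 2.725 years.

t ≈ 2.72 years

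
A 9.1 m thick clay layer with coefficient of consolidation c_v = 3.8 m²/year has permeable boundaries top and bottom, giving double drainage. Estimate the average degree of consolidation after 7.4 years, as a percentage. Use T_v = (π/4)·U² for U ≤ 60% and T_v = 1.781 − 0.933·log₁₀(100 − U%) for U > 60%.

Drainage path length: H_d = H/2 = 4.55 m (double drainage).
T_v = c_v·t/H_d² = 3.8×7.4/4.55² = 1.3583.
T_v = 1.3583 corresponds to the U > 60% branch:
U = 1 − 10^((1.781 − T_v)/0.933)/100 = 0.9716

U ≈ 97.2 %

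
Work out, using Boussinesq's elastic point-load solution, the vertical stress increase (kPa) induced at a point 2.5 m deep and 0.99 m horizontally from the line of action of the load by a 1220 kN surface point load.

Δσ_z ≈ 64.8 kPa

Boussinesq vertical stress below a point load on an elastic half-space:
Δσ_z = 3P/(2πz²) · [1 + (r/z)²]^(−5/2)
r/z = 0.99/2.5 = 0.396; [1+(r/z)²]^(−5/2) = 0.69477.
Δσ_z = 3×1220/(2π×2.5²) × 0.69477 = 93.201 × 0.69477 = 64.75 kPa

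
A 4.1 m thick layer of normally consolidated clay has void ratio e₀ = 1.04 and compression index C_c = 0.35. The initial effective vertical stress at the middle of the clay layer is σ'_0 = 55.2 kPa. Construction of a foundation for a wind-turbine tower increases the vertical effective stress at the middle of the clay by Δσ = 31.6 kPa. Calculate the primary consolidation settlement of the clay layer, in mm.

Final effective stress: σ'_f = σ'_0 + Δσ = 55.2 + 31.6 = 86.8 kPa.
Normally consolidated clay, so the full stress increment lies on the virgin compression line:
S_c = C_c·H/(1+e₀)·log₁₀(σ'_f/σ'_0) = 0.35×4.1/(1+1.04)×log₁₀(86.8/55.2)
    = 0.70343 × 0.19658 = 0.1383 m

S_c ≈ 138 mm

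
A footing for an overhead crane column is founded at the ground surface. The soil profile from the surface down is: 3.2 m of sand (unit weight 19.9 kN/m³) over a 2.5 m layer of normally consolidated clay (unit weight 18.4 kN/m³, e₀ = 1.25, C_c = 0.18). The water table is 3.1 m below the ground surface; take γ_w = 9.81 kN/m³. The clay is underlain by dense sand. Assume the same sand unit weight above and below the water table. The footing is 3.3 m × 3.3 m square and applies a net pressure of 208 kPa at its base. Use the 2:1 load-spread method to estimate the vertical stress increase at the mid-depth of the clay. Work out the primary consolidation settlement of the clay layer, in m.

S_c ≈ 0.036 m

Mid-depth of clay below the ground surface: z = 3.2 + 2.5/2 = 4.45 m.
Total vertical stress at mid-clay: σ_v = 19.9×3.2 + 18.4×1.25 = 86.68 kPa.
Pore pressure: u = 9.81×(4.45 − 3.1) = 13.244 kPa.
Initial effective stress: σ'_0 = σ_v − u = 86.68 − 13.244 = 73.436 kPa.
Stress increase at mid-clay by the 2:1 spreading method:
Δσ = qBL/((B+z)(L+z)) = 208×3.3×3.3/((3.3+4.45)(3.3+4.45)) = 37.713 kPa
Final effective stress: σ'_f = σ'_0 + Δσ = 73.436 + 37.713 = 111.15 kPa.
Normally consolidated clay, so the full stress increment lies on the virgin compression line:
S_c = C_c·H/(1+e₀)·log₁₀(σ'_f/σ'_0) = 0.18×2.5/(1+1.25)×log₁₀(111.15/73.436)
    = 0.2 × 0.18 = 0.036 m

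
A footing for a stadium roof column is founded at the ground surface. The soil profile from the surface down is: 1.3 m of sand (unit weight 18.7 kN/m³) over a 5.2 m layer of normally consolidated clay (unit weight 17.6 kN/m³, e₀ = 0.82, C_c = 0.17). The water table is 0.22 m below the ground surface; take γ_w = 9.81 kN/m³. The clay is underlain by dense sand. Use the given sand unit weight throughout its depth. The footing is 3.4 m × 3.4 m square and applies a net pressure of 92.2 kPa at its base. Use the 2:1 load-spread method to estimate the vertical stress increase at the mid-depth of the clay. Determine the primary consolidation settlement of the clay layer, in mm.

Mid-depth of clay below the ground surface: z = 1.3 + 5.2/2 = 3.9 m.
Total vertical stress at mid-clay: σ_v = 18.7×1.3 + 17.6×2.6 = 70.07 kPa.
Pore pressure: u = 9.81×(3.9 − 0.22) = 36.101 kPa.
Initial effective stress: σ'_0 = σ_v − u = 70.07 − 36.101 = 33.969 kPa.
Stress increase at mid-clay by the 2:1 spreading method:
Δσ = qBL/((B+z)(L+z)) = 92.2×3.4×3.4/((3.4+3.9)(3.4+3.9)) = 20.001 kPa
Final effective stress: σ'_f = σ'_0 + Δσ = 33.969 + 20.001 = 53.97 kPa.
Normally consolidated clay, so the full stress increment lies on the virgin compression line:
S_c = C_c·H/(1+e₀)·log₁₀(σ'_f/σ'_0) = 0.17×5.2/(1+0.82)×log₁₀(53.97/33.969)
    = 0.48571 × 0.20107 = 0.09766 m

S_c ≈ 97.7 mm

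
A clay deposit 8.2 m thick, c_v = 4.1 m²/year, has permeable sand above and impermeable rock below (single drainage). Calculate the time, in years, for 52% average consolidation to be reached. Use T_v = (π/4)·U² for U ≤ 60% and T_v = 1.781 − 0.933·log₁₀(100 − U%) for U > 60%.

Drainage path length: H_d = H = 8.2 m (single drainage).
U ≤ 60%: T_v = (π/4)·U² = (π/4)×0.52² = 0.21237.
t = T_v·H_d²/c_v = 0.21237×8.2²/4.1 = 3.483 years.

t ≈ 3.48 years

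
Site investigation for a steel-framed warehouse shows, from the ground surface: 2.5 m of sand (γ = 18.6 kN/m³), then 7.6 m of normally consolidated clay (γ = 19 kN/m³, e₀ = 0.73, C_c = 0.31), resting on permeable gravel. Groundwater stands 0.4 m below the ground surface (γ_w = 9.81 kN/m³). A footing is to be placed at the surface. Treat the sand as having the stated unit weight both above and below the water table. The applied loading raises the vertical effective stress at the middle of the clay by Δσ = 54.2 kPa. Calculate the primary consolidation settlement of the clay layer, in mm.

Mid-depth of clay below the ground surface: z = 2.5 + 7.6/2 = 6.3 m.
Total vertical stress at mid-clay: σ_v = 18.6×2.5 + 19×3.8 = 118.7 kPa.
Pore pressure: u = 9.81×(6.3 − 0.4) = 57.879 kPa.
Initial effective stress: σ'_0 = σ_v − u = 118.7 − 57.879 = 60.821 kPa.
Final effective stress: σ'_f = σ'_0 + Δσ = 60.821 + 54.2 = 115.02 kPa.
Normally consolidated clay, so the full stress increment lies on the virgin compression line:
S_c = C_c·H/(1+e₀)·log₁₀(σ'_f/σ'_0) = 0.31×7.6/(1+0.73)×log₁₀(115.02/60.821)
    = 1.3618 × 0.27672 = 0.3768 m

S_c ≈ 377 mm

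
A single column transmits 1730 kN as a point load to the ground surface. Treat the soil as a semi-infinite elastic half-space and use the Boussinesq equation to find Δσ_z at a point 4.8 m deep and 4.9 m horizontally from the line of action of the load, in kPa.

Boussinesq vertical stress below a point load on an elastic half-space:
Δσ_z = 3P/(2πz²) · [1 + (r/z)²]^(−5/2)
r/z = 4.9/4.8 = 1.0208; [1+(r/z)²]^(−5/2) = 0.16781.
Δσ_z = 3×1730/(2π×4.8²) × 0.16781 = 35.851 × 0.16781 = 6.016 kPa

Δσ_z ≈ 6.02 kPa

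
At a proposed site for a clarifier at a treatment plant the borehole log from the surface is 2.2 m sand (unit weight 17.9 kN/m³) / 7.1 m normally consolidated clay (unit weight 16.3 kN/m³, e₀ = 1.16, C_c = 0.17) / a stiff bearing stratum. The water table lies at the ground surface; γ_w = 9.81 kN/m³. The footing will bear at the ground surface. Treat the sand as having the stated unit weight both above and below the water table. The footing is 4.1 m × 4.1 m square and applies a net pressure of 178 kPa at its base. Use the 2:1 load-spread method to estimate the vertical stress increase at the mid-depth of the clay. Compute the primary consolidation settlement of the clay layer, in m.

S_c ≈ 0.137 m

Mid-depth of clay below the ground surface: z = 2.2 + 7.1/2 = 5.75 m.
Total vertical stress at mid-clay: σ_v = 17.9×2.2 + 16.3×3.55 = 97.245 kPa.
Pore pressure: u = 9.81×(5.75 − 0) = 56.408 kPa.
Initial effective stress: σ'_0 = σ_v − u = 97.245 − 56.408 = 40.837 kPa.
Stress increase at mid-clay by the 2:1 spreading method:
Δσ = qBL/((B+z)(L+z)) = 178×4.1×4.1/((4.1+5.75)(4.1+5.75)) = 30.84 kPa
Final effective stress: σ'_f = σ'_0 + Δσ = 40.837 + 30.84 = 71.677 kPa.
Normally consolidated clay, so the full stress increment lies on the virgin compression line:
S_c = C_c·H/(1+e₀)·log₁₀(σ'_f/σ'_0) = 0.17×7.1/(1+1.16)×log₁₀(71.677/40.837)
    = 0.5588 × 0.24433 = 0.1365 m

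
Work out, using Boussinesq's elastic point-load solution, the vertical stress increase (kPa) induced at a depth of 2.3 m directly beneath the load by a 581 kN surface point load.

Δσ_z ≈ 52.4 kPa

Boussinesq vertical stress below a point load on an elastic half-space:
Δσ_z = 3P/(2πz²) · [1 + (r/z)²]^(−5/2)
r/z = 0/2.3 = 0; [1+(r/z)²]^(−5/2) = 1.
Δσ_z = 3×581/(2π×2.3²) × 1 = 52.44 × 1 = 52.44 kPa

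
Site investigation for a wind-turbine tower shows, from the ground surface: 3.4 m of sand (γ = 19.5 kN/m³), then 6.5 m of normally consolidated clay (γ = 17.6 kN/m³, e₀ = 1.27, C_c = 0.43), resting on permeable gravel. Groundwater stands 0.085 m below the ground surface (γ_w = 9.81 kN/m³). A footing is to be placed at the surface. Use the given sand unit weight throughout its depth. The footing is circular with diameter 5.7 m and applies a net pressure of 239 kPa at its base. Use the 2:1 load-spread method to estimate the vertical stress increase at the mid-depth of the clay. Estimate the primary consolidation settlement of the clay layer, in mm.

S_c ≈ 332 mm

Mid-depth of clay below the ground surface: z = 3.4 + 6.5/2 = 6.65 m.
Total vertical stress at mid-clay: σ_v = 19.5×3.4 + 17.6×3.25 = 123.5 kPa.
Pore pressure: u = 9.81×(6.65 − 0.085) = 64.403 kPa.
Initial effective stress: σ'_0 = σ_v − u = 123.5 − 64.403 = 59.097 kPa.
Stress increase at mid-clay by the 2:1 spreading method:
Δσ ≈ qD²/(D+z)² = 239×5.7²/(5.7+6.65)² = 50.911 kPa
Final effective stress: σ'_f = σ'_0 + Δσ = 59.097 + 50.911 = 110.01 kPa.
Normally consolidated clay, so the full stress increment lies on the virgin compression line:
S_c = C_c·H/(1+e₀)·log₁₀(σ'_f/σ'_0) = 0.43×6.5/(1+1.27)×log₁₀(110.01/59.097)
    = 1.2313 × 0.26987 = 0.3323 m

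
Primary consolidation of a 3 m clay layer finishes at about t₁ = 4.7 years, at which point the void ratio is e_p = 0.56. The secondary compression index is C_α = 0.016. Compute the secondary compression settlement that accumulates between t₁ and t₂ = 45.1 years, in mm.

S_s ≈ 30.2 mm

Secondary compression: S_s = C_α·H/(1+e_p)·log₁₀(t₂/t₁)
S_s = 0.016×3/(1+0.56)×log₁₀(45.1/4.7)
    = 0.03077 × 0.9821 = 0.03022 m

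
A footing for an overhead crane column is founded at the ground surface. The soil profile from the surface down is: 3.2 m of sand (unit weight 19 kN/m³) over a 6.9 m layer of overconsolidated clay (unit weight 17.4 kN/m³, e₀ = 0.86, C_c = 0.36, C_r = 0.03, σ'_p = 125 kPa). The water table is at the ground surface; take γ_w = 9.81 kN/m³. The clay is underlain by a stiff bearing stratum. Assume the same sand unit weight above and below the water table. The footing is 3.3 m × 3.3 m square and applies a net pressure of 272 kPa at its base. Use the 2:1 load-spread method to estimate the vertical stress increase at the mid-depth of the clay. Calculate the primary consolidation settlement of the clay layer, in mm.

S_c ≈ 20.8 mm

Mid-depth of clay below the ground surface: z = 3.2 + 6.9/2 = 6.65 m.
Total vertical stress at mid-clay: σ_v = 19×3.2 + 17.4×3.45 = 120.83 kPa.
Pore pressure: u = 9.81×(6.65 − 0) = 65.237 kPa.
Initial effective stress: σ'_0 = σ_v − u = 120.83 − 65.237 = 55.593 kPa.
Stress increase at mid-clay by the 2:1 spreading method:
Δσ = qBL/((B+z)(L+z)) = 272×3.3×3.3/((3.3+6.65)(3.3+6.65)) = 29.919 kPa
Final effective stress: σ'_f = 55.593 + 29.919 = 85.512 kPa.
σ'_f = 85.512 ≤ σ'_p = 125 kPa, so the clay remains overconsolidated and only the recompression index applies:
S_c = C_r·H/(1+e₀)·log₁₀(σ'_f/σ'_0) = 0.03×6.9/1.86×log₁₀(85.512/55.593)
    = 0.11129 × 0.18701 = 0.02081 m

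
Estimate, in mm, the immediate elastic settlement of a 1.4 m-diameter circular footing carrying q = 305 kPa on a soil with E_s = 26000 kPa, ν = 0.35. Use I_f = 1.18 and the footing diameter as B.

S_e ≈ 17 mm

Immediate (elastic) settlement: S_e = q·B·(1−ν²)/E_s · I_f.
S_e = 305 × 1.4 × (1 − 0.35²) / 26000 × 1.18
    = 305 × 1.4 × 0.8775 / 26000 × 1.18
    = 0.01701 m = 17.01 mm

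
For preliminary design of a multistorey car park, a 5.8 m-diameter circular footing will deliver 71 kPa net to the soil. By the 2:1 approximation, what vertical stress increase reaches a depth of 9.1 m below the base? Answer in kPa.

By the 2:1 method the load spreads at 1 horizontal : 2 vertical, so at depth z the loaded area has grown by z in each plan dimension:
Δσ ≈ qD²/(D+z)² = 71×5.8²/(5.8+9.1)² = 10.758 kPa

Δσ_z ≈ 10.8 kPa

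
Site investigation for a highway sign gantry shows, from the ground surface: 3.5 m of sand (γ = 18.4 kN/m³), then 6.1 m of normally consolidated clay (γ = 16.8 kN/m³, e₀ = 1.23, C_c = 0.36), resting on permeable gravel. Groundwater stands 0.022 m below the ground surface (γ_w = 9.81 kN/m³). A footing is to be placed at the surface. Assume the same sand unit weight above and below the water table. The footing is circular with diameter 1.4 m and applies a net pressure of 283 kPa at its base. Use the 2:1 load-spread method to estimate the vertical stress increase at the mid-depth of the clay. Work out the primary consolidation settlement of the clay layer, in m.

Mid-depth of clay below the ground surface: z = 3.5 + 6.1/2 = 6.55 m.
Total vertical stress at mid-clay: σ_v = 18.4×3.5 + 16.8×3.05 = 115.64 kPa.
Pore pressure: u = 9.81×(6.55 − 0.022) = 64.04 kPa.
Initial effective stress: σ'_0 = σ_v − u = 115.64 − 64.04 = 51.6 kPa.
Stress increase at mid-clay by the 2:1 spreading method:
Δσ ≈ qD²/(D+z)² = 283×1.4²/(1.4+6.55)² = 8.7762 kPa
Final effective stress: σ'_f = σ'_0 + Δσ = 51.6 + 8.7762 = 60.376 kPa.
Normally consolidated clay, so the full stress increment lies on the virgin compression line:
S_c = C_c·H/(1+e₀)·log₁₀(σ'_f/σ'_0) = 0.36×6.1/(1+1.23)×log₁₀(60.376/51.6)
    = 0.98475 × 0.068215 = 0.06717 m

S_c ≈ 0.0672 m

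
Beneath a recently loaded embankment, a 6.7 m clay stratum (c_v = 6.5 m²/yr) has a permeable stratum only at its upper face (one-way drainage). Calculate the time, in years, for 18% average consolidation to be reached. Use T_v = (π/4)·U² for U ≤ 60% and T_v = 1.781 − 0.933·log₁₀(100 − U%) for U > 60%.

Drainage path length: H_d = H = 6.7 m (single drainage).
U ≤ 60%: T_v = (π/4)·U² = (π/4)×0.18² = 0.025447.
t = T_v·H_d²/c_v = 0.025447×6.7²/6.5 = 0.1757 years.

t ≈ 0.176 years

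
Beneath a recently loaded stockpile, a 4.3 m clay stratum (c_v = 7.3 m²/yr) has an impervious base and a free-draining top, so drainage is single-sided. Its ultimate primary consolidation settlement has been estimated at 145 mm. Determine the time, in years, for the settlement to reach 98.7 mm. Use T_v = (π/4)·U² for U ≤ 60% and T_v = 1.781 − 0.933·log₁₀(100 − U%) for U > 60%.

Drainage path length: H_d = H = 4.3 m (single drainage).
U = S(t)/S_ult = 98.7/145 = 0.6807.
U > 60%: T_v = 1.781 − 0.933·log₁₀(100 − 68.069) = 0.37757.
t = T_v·H_d²/c_v = 0.37757×4.3²/7.3 = 0.9563 years.

t ≈ 0.956 years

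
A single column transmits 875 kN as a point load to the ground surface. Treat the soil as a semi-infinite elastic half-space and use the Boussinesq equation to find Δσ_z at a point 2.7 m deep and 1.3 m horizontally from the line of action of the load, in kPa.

Boussinesq vertical stress below a point load on an elastic half-space:
Δσ_z = 3P/(2πz²) · [1 + (r/z)²]^(−5/2)
r/z = 1.3/2.7 = 0.48148; [1+(r/z)²]^(−5/2) = 0.59378.
Δσ_z = 3×875/(2π×2.7²) × 0.59378 = 57.309 × 0.59378 = 34.03 kPa

Δσ_z ≈ 34 kPa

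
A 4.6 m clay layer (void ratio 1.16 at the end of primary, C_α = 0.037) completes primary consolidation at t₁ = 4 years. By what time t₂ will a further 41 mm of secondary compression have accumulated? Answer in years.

t₂ ≈ 13.3 years

S_s = C_α·H/(1+e_p)·log₁₀(t₂/t₁) ⇒ log₁₀(t₂/t₁) = S_s·(1+e_p)/(C_α·H).
log₁₀(t₂/t₁) = 0.041 × (1+1.16) / (0.037×4.6) = 0.5203
t₂ = t₁ × 10^0.5203 = 4 × 3.314 = 13.26 years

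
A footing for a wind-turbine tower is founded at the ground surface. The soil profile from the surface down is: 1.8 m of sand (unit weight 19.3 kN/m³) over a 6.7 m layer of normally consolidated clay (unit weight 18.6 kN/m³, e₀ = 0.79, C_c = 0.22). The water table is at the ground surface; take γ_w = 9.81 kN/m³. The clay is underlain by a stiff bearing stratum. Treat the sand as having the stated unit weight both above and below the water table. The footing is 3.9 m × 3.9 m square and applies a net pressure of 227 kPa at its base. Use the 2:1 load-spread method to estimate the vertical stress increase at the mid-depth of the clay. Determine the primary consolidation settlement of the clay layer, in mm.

Mid-depth of clay below the ground surface: z = 1.8 + 6.7/2 = 5.15 m.
Total vertical stress at mid-clay: σ_v = 19.3×1.8 + 18.6×3.35 = 97.05 kPa.
Pore pressure: u = 9.81×(5.15 − 0) = 50.522 kPa.
Initial effective stress: σ'_0 = σ_v − u = 97.05 − 50.522 = 46.528 kPa.
Stress increase at mid-clay by the 2:1 spreading method:
Δσ = qBL/((B+z)(L+z)) = 227×3.9×3.9/((3.9+5.15)(3.9+5.15)) = 42.156 kPa
Final effective stress: σ'_f = σ'_0 + Δσ = 46.528 + 42.156 = 88.684 kPa.
Normally consolidated clay, so the full stress increment lies on the virgin compression line:
S_c = C_c·H/(1+e₀)·log₁₀(σ'_f/σ'_0) = 0.22×6.7/(1+0.79)×log₁₀(88.684/46.528)
    = 0.82346 × 0.28013 = 0.2307 m

S_c ≈ 231 mm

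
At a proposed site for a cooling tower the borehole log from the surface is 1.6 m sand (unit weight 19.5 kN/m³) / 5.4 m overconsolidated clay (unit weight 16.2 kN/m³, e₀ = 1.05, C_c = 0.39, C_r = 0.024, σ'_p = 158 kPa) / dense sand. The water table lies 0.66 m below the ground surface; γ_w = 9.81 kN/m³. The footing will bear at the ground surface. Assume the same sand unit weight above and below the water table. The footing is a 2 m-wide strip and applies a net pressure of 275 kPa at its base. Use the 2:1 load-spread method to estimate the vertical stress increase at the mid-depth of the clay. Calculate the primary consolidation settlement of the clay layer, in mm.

S_c ≈ 32.1 mm

Mid-depth of clay below the ground surface: z = 1.6 + 5.4/2 = 4.3 m.
Total vertical stress at mid-clay: σ_v = 19.5×1.6 + 16.2×2.7 = 74.94 kPa.
Pore pressure: u = 9.81×(4.3 − 0.66) = 35.708 kPa.
Initial effective stress: σ'_0 = σ_v − u = 74.94 − 35.708 = 39.232 kPa.
Stress increase at mid-clay by the 2:1 spreading method:
Δσ = qB/(B+z) = 275×2/(2+4.3) = 87.302 kPa
Final effective stress: σ'_f = 39.232 + 87.302 = 126.53 kPa.
σ'_f = 126.53 ≤ σ'_p = 158 kPa, so the clay remains overconsolidated and only the recompression index applies:
S_c = C_r·H/(1+e₀)·log₁₀(σ'_f/σ'_0) = 0.024×5.4/2.05×log₁₀(126.53/39.232)
    = 0.063218 × 0.50855 = 0.03215 m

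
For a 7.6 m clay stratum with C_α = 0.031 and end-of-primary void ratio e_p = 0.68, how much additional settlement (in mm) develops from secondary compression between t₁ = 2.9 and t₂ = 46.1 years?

S_s ≈ 168 mm

Secondary compression: S_s = C_α·H/(1+e_p)·log₁₀(t₂/t₁)
S_s = 0.031×7.6/(1+0.68)×log₁₀(46.1/2.9)
    = 0.1402 × 1.201 = 0.1685 m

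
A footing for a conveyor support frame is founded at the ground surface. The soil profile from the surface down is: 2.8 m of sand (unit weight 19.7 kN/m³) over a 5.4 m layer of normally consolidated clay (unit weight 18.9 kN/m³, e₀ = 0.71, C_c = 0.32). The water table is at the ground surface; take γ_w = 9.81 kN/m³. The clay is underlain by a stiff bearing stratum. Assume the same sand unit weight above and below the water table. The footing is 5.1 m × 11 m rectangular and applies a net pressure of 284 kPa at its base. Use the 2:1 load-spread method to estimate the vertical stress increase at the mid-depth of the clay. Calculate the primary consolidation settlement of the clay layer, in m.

S_c ≈ 0.443 m

Mid-depth of clay below the ground surface: z = 2.8 + 5.4/2 = 5.5 m.
Total vertical stress at mid-clay: σ_v = 19.7×2.8 + 18.9×2.7 = 106.19 kPa.
Pore pressure: u = 9.81×(5.5 − 0) = 53.955 kPa.
Initial effective stress: σ'_0 = σ_v − u = 106.19 − 53.955 = 52.235 kPa.
Stress increase at mid-clay by the 2:1 spreading method:
Δσ = qBL/((B+z)(L+z)) = 284×5.1×11/((5.1+5.5)(11+5.5)) = 91.094 kPa
Final effective stress: σ'_f = σ'_0 + Δσ = 52.235 + 91.094 = 143.33 kPa.
Normally consolidated clay, so the full stress increment lies on the virgin compression line:
S_c = C_c·H/(1+e₀)·log₁₀(σ'_f/σ'_0) = 0.32×5.4/(1+0.71)×log₁₀(143.33/52.235)
    = 1.0105 × 0.43838 = 0.443 m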